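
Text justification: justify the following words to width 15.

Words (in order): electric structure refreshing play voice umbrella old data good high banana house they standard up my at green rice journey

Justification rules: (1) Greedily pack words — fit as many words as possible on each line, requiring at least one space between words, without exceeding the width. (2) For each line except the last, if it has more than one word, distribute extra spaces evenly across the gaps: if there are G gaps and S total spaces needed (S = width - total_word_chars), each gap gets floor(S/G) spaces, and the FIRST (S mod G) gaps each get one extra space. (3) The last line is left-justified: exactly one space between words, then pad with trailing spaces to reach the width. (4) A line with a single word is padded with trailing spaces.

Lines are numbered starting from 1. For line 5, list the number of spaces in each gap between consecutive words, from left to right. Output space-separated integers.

Line 1: ['electric'] (min_width=8, slack=7)
Line 2: ['structure'] (min_width=9, slack=6)
Line 3: ['refreshing', 'play'] (min_width=15, slack=0)
Line 4: ['voice', 'umbrella'] (min_width=14, slack=1)
Line 5: ['old', 'data', 'good'] (min_width=13, slack=2)
Line 6: ['high', 'banana'] (min_width=11, slack=4)
Line 7: ['house', 'they'] (min_width=10, slack=5)
Line 8: ['standard', 'up', 'my'] (min_width=14, slack=1)
Line 9: ['at', 'green', 'rice'] (min_width=13, slack=2)
Line 10: ['journey'] (min_width=7, slack=8)

Answer: 2 2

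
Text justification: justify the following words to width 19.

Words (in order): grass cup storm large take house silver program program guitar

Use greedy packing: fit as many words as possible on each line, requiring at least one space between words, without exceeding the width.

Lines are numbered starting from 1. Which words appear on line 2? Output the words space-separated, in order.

Answer: large take house

Derivation:
Line 1: ['grass', 'cup', 'storm'] (min_width=15, slack=4)
Line 2: ['large', 'take', 'house'] (min_width=16, slack=3)
Line 3: ['silver', 'program'] (min_width=14, slack=5)
Line 4: ['program', 'guitar'] (min_width=14, slack=5)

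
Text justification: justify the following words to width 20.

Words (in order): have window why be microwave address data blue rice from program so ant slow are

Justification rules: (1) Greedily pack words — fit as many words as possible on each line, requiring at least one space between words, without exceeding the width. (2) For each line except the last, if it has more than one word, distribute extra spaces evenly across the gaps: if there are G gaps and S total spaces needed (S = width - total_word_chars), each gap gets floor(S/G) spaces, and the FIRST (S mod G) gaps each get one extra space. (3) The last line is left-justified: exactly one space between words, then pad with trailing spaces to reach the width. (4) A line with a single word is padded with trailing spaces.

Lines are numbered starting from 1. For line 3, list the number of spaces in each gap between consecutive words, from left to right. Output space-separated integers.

Answer: 2 1 1

Derivation:
Line 1: ['have', 'window', 'why', 'be'] (min_width=18, slack=2)
Line 2: ['microwave', 'address'] (min_width=17, slack=3)
Line 3: ['data', 'blue', 'rice', 'from'] (min_width=19, slack=1)
Line 4: ['program', 'so', 'ant', 'slow'] (min_width=19, slack=1)
Line 5: ['are'] (min_width=3, slack=17)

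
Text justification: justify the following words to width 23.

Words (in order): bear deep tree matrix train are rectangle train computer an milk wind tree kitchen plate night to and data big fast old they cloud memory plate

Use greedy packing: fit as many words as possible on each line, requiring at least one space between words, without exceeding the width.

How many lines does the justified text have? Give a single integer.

Answer: 7

Derivation:
Line 1: ['bear', 'deep', 'tree', 'matrix'] (min_width=21, slack=2)
Line 2: ['train', 'are', 'rectangle'] (min_width=19, slack=4)
Line 3: ['train', 'computer', 'an', 'milk'] (min_width=22, slack=1)
Line 4: ['wind', 'tree', 'kitchen', 'plate'] (min_width=23, slack=0)
Line 5: ['night', 'to', 'and', 'data', 'big'] (min_width=21, slack=2)
Line 6: ['fast', 'old', 'they', 'cloud'] (min_width=19, slack=4)
Line 7: ['memory', 'plate'] (min_width=12, slack=11)
Total lines: 7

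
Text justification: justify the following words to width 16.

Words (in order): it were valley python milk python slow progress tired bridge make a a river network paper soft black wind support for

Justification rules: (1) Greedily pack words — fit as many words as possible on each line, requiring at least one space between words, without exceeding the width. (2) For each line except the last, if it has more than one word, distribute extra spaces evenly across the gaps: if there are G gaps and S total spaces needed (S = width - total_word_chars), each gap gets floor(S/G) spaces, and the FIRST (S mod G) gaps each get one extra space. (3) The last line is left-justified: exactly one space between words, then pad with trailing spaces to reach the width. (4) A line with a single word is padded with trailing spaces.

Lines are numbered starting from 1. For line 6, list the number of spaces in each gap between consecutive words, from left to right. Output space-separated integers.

Answer: 4

Derivation:
Line 1: ['it', 'were', 'valley'] (min_width=14, slack=2)
Line 2: ['python', 'milk'] (min_width=11, slack=5)
Line 3: ['python', 'slow'] (min_width=11, slack=5)
Line 4: ['progress', 'tired'] (min_width=14, slack=2)
Line 5: ['bridge', 'make', 'a', 'a'] (min_width=15, slack=1)
Line 6: ['river', 'network'] (min_width=13, slack=3)
Line 7: ['paper', 'soft', 'black'] (min_width=16, slack=0)
Line 8: ['wind', 'support', 'for'] (min_width=16, slack=0)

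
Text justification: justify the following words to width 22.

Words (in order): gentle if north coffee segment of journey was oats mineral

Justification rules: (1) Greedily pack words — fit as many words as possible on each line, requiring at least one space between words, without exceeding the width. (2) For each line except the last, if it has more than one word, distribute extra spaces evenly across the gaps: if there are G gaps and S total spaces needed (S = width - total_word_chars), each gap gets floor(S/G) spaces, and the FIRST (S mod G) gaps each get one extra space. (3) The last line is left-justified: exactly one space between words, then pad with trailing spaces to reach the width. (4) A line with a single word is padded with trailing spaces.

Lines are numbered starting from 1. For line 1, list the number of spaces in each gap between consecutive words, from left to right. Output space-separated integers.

Line 1: ['gentle', 'if', 'north', 'coffee'] (min_width=22, slack=0)
Line 2: ['segment', 'of', 'journey', 'was'] (min_width=22, slack=0)
Line 3: ['oats', 'mineral'] (min_width=12, slack=10)

Answer: 1 1 1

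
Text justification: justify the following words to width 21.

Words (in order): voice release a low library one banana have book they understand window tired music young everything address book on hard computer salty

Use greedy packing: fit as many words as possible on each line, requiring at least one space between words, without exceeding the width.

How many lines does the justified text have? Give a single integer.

Answer: 8

Derivation:
Line 1: ['voice', 'release', 'a', 'low'] (min_width=19, slack=2)
Line 2: ['library', 'one', 'banana'] (min_width=18, slack=3)
Line 3: ['have', 'book', 'they'] (min_width=14, slack=7)
Line 4: ['understand', 'window'] (min_width=17, slack=4)
Line 5: ['tired', 'music', 'young'] (min_width=17, slack=4)
Line 6: ['everything', 'address'] (min_width=18, slack=3)
Line 7: ['book', 'on', 'hard', 'computer'] (min_width=21, slack=0)
Line 8: ['salty'] (min_width=5, slack=16)
Total lines: 8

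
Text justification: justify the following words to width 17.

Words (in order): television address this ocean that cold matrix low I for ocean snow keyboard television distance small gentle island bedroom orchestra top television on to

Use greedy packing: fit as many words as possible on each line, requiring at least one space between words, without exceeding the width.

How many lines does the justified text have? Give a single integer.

Answer: 12

Derivation:
Line 1: ['television'] (min_width=10, slack=7)
Line 2: ['address', 'this'] (min_width=12, slack=5)
Line 3: ['ocean', 'that', 'cold'] (min_width=15, slack=2)
Line 4: ['matrix', 'low', 'I', 'for'] (min_width=16, slack=1)
Line 5: ['ocean', 'snow'] (min_width=10, slack=7)
Line 6: ['keyboard'] (min_width=8, slack=9)
Line 7: ['television'] (min_width=10, slack=7)
Line 8: ['distance', 'small'] (min_width=14, slack=3)
Line 9: ['gentle', 'island'] (min_width=13, slack=4)
Line 10: ['bedroom', 'orchestra'] (min_width=17, slack=0)
Line 11: ['top', 'television', 'on'] (min_width=17, slack=0)
Line 12: ['to'] (min_width=2, slack=15)
Total lines: 12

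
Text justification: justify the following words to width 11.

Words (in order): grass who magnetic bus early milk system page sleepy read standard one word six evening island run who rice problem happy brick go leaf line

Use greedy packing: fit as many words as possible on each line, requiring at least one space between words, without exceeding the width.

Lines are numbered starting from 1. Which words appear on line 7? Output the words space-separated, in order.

Line 1: ['grass', 'who'] (min_width=9, slack=2)
Line 2: ['magnetic'] (min_width=8, slack=3)
Line 3: ['bus', 'early'] (min_width=9, slack=2)
Line 4: ['milk', 'system'] (min_width=11, slack=0)
Line 5: ['page', 'sleepy'] (min_width=11, slack=0)
Line 6: ['read'] (min_width=4, slack=7)
Line 7: ['standard'] (min_width=8, slack=3)
Line 8: ['one', 'word'] (min_width=8, slack=3)
Line 9: ['six', 'evening'] (min_width=11, slack=0)
Line 10: ['island', 'run'] (min_width=10, slack=1)
Line 11: ['who', 'rice'] (min_width=8, slack=3)
Line 12: ['problem'] (min_width=7, slack=4)
Line 13: ['happy', 'brick'] (min_width=11, slack=0)
Line 14: ['go', 'leaf'] (min_width=7, slack=4)
Line 15: ['line'] (min_width=4, slack=7)

Answer: standard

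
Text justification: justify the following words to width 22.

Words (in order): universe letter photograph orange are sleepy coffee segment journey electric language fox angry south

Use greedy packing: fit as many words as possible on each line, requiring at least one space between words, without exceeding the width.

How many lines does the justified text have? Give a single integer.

Line 1: ['universe', 'letter'] (min_width=15, slack=7)
Line 2: ['photograph', 'orange', 'are'] (min_width=21, slack=1)
Line 3: ['sleepy', 'coffee', 'segment'] (min_width=21, slack=1)
Line 4: ['journey', 'electric'] (min_width=16, slack=6)
Line 5: ['language', 'fox', 'angry'] (min_width=18, slack=4)
Line 6: ['south'] (min_width=5, slack=17)
Total lines: 6

Answer: 6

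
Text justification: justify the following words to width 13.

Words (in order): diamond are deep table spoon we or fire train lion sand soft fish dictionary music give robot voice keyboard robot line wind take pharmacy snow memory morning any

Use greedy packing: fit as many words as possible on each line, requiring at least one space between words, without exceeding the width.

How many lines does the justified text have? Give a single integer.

Answer: 15

Derivation:
Line 1: ['diamond', 'are'] (min_width=11, slack=2)
Line 2: ['deep', 'table'] (min_width=10, slack=3)
Line 3: ['spoon', 'we', 'or'] (min_width=11, slack=2)
Line 4: ['fire', 'train'] (min_width=10, slack=3)
Line 5: ['lion', 'sand'] (min_width=9, slack=4)
Line 6: ['soft', 'fish'] (min_width=9, slack=4)
Line 7: ['dictionary'] (min_width=10, slack=3)
Line 8: ['music', 'give'] (min_width=10, slack=3)
Line 9: ['robot', 'voice'] (min_width=11, slack=2)
Line 10: ['keyboard'] (min_width=8, slack=5)
Line 11: ['robot', 'line'] (min_width=10, slack=3)
Line 12: ['wind', 'take'] (min_width=9, slack=4)
Line 13: ['pharmacy', 'snow'] (min_width=13, slack=0)
Line 14: ['memory'] (min_width=6, slack=7)
Line 15: ['morning', 'any'] (min_width=11, slack=2)
Total lines: 15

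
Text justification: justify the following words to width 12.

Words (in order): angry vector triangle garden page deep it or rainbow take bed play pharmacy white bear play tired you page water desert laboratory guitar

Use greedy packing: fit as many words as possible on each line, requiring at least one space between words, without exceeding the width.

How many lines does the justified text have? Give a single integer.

Answer: 13

Derivation:
Line 1: ['angry', 'vector'] (min_width=12, slack=0)
Line 2: ['triangle'] (min_width=8, slack=4)
Line 3: ['garden', 'page'] (min_width=11, slack=1)
Line 4: ['deep', 'it', 'or'] (min_width=10, slack=2)
Line 5: ['rainbow', 'take'] (min_width=12, slack=0)
Line 6: ['bed', 'play'] (min_width=8, slack=4)
Line 7: ['pharmacy'] (min_width=8, slack=4)
Line 8: ['white', 'bear'] (min_width=10, slack=2)
Line 9: ['play', 'tired'] (min_width=10, slack=2)
Line 10: ['you', 'page'] (min_width=8, slack=4)
Line 11: ['water', 'desert'] (min_width=12, slack=0)
Line 12: ['laboratory'] (min_width=10, slack=2)
Line 13: ['guitar'] (min_width=6, slack=6)
Total lines: 13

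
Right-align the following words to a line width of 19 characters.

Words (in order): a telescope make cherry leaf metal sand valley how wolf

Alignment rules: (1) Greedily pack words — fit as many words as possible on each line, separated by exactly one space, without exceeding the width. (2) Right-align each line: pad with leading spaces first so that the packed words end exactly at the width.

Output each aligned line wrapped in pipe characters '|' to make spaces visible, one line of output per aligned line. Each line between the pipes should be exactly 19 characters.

Line 1: ['a', 'telescope', 'make'] (min_width=16, slack=3)
Line 2: ['cherry', 'leaf', 'metal'] (min_width=17, slack=2)
Line 3: ['sand', 'valley', 'how'] (min_width=15, slack=4)
Line 4: ['wolf'] (min_width=4, slack=15)

Answer: |   a telescope make|
|  cherry leaf metal|
|    sand valley how|
|               wolf|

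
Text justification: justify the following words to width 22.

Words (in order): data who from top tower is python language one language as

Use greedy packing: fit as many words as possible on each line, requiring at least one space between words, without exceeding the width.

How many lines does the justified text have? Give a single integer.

Line 1: ['data', 'who', 'from', 'top'] (min_width=17, slack=5)
Line 2: ['tower', 'is', 'python'] (min_width=15, slack=7)
Line 3: ['language', 'one', 'language'] (min_width=21, slack=1)
Line 4: ['as'] (min_width=2, slack=20)
Total lines: 4

Answer: 4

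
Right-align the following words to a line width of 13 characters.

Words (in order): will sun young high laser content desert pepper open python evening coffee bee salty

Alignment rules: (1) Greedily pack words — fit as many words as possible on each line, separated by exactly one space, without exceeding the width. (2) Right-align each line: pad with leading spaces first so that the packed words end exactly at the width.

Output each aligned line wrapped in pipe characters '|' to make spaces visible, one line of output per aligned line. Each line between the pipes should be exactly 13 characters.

Answer: |     will sun|
|   young high|
|laser content|
|desert pepper|
|  open python|
|      evening|
|   coffee bee|
|        salty|

Derivation:
Line 1: ['will', 'sun'] (min_width=8, slack=5)
Line 2: ['young', 'high'] (min_width=10, slack=3)
Line 3: ['laser', 'content'] (min_width=13, slack=0)
Line 4: ['desert', 'pepper'] (min_width=13, slack=0)
Line 5: ['open', 'python'] (min_width=11, slack=2)
Line 6: ['evening'] (min_width=7, slack=6)
Line 7: ['coffee', 'bee'] (min_width=10, slack=3)
Line 8: ['salty'] (min_width=5, slack=8)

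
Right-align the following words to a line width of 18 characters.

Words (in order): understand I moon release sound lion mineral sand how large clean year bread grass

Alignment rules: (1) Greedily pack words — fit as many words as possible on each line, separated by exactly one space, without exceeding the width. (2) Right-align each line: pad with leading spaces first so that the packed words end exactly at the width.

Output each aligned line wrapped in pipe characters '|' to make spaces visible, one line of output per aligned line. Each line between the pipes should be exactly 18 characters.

Line 1: ['understand', 'I', 'moon'] (min_width=17, slack=1)
Line 2: ['release', 'sound', 'lion'] (min_width=18, slack=0)
Line 3: ['mineral', 'sand', 'how'] (min_width=16, slack=2)
Line 4: ['large', 'clean', 'year'] (min_width=16, slack=2)
Line 5: ['bread', 'grass'] (min_width=11, slack=7)

Answer: | understand I moon|
|release sound lion|
|  mineral sand how|
|  large clean year|
|       bread grass|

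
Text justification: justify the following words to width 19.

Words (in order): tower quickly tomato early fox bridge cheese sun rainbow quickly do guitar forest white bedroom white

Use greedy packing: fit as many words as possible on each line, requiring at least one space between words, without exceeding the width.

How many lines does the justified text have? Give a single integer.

Answer: 6

Derivation:
Line 1: ['tower', 'quickly'] (min_width=13, slack=6)
Line 2: ['tomato', 'early', 'fox'] (min_width=16, slack=3)
Line 3: ['bridge', 'cheese', 'sun'] (min_width=17, slack=2)
Line 4: ['rainbow', 'quickly', 'do'] (min_width=18, slack=1)
Line 5: ['guitar', 'forest', 'white'] (min_width=19, slack=0)
Line 6: ['bedroom', 'white'] (min_width=13, slack=6)
Total lines: 6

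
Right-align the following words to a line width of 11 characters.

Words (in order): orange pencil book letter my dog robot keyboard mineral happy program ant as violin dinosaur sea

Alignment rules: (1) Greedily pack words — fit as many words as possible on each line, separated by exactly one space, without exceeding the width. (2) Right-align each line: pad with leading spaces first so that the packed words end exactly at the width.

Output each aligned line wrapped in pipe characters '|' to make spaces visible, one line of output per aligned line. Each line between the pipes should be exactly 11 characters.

Line 1: ['orange'] (min_width=6, slack=5)
Line 2: ['pencil', 'book'] (min_width=11, slack=0)
Line 3: ['letter', 'my'] (min_width=9, slack=2)
Line 4: ['dog', 'robot'] (min_width=9, slack=2)
Line 5: ['keyboard'] (min_width=8, slack=3)
Line 6: ['mineral'] (min_width=7, slack=4)
Line 7: ['happy'] (min_width=5, slack=6)
Line 8: ['program', 'ant'] (min_width=11, slack=0)
Line 9: ['as', 'violin'] (min_width=9, slack=2)
Line 10: ['dinosaur'] (min_width=8, slack=3)
Line 11: ['sea'] (min_width=3, slack=8)

Answer: |     orange|
|pencil book|
|  letter my|
|  dog robot|
|   keyboard|
|    mineral|
|      happy|
|program ant|
|  as violin|
|   dinosaur|
|        sea|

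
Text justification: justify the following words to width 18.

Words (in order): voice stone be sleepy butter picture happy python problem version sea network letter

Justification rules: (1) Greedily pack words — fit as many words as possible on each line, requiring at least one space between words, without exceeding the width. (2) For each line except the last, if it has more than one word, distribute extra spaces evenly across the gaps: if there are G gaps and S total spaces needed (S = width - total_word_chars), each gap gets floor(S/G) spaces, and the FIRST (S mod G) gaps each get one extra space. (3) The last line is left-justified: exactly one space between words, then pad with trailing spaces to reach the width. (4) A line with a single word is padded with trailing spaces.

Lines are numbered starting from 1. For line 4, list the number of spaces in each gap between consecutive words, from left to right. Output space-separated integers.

Answer: 5

Derivation:
Line 1: ['voice', 'stone', 'be'] (min_width=14, slack=4)
Line 2: ['sleepy', 'butter'] (min_width=13, slack=5)
Line 3: ['picture', 'happy'] (min_width=13, slack=5)
Line 4: ['python', 'problem'] (min_width=14, slack=4)
Line 5: ['version', 'sea'] (min_width=11, slack=7)
Line 6: ['network', 'letter'] (min_width=14, slack=4)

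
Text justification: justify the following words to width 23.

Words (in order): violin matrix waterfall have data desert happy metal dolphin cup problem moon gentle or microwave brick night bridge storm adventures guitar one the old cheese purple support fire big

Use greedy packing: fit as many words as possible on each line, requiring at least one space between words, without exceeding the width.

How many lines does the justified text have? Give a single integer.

Answer: 9

Derivation:
Line 1: ['violin', 'matrix', 'waterfall'] (min_width=23, slack=0)
Line 2: ['have', 'data', 'desert', 'happy'] (min_width=22, slack=1)
Line 3: ['metal', 'dolphin', 'cup'] (min_width=17, slack=6)
Line 4: ['problem', 'moon', 'gentle', 'or'] (min_width=22, slack=1)
Line 5: ['microwave', 'brick', 'night'] (min_width=21, slack=2)
Line 6: ['bridge', 'storm', 'adventures'] (min_width=23, slack=0)
Line 7: ['guitar', 'one', 'the', 'old'] (min_width=18, slack=5)
Line 8: ['cheese', 'purple', 'support'] (min_width=21, slack=2)
Line 9: ['fire', 'big'] (min_width=8, slack=15)
Total lines: 9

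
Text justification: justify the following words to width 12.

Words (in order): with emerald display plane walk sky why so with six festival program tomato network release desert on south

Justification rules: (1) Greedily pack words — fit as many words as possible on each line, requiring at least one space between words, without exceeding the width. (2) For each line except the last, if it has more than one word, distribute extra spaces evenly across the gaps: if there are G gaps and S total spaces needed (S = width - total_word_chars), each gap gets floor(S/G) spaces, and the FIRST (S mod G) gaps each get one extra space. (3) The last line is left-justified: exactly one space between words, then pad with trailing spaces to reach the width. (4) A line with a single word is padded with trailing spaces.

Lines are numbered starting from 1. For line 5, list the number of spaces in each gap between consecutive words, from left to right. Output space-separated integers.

Line 1: ['with', 'emerald'] (min_width=12, slack=0)
Line 2: ['display'] (min_width=7, slack=5)
Line 3: ['plane', 'walk'] (min_width=10, slack=2)
Line 4: ['sky', 'why', 'so'] (min_width=10, slack=2)
Line 5: ['with', 'six'] (min_width=8, slack=4)
Line 6: ['festival'] (min_width=8, slack=4)
Line 7: ['program'] (min_width=7, slack=5)
Line 8: ['tomato'] (min_width=6, slack=6)
Line 9: ['network'] (min_width=7, slack=5)
Line 10: ['release'] (min_width=7, slack=5)
Line 11: ['desert', 'on'] (min_width=9, slack=3)
Line 12: ['south'] (min_width=5, slack=7)

Answer: 5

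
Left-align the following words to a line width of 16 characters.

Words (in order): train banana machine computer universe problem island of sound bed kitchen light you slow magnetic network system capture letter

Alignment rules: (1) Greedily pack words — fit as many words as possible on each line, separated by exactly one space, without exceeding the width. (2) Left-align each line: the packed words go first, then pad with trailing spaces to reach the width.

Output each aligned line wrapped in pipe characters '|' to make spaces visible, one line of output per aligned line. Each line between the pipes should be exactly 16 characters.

Answer: |train banana    |
|machine computer|
|universe problem|
|island of sound |
|bed kitchen     |
|light you slow  |
|magnetic network|
|system capture  |
|letter          |

Derivation:
Line 1: ['train', 'banana'] (min_width=12, slack=4)
Line 2: ['machine', 'computer'] (min_width=16, slack=0)
Line 3: ['universe', 'problem'] (min_width=16, slack=0)
Line 4: ['island', 'of', 'sound'] (min_width=15, slack=1)
Line 5: ['bed', 'kitchen'] (min_width=11, slack=5)
Line 6: ['light', 'you', 'slow'] (min_width=14, slack=2)
Line 7: ['magnetic', 'network'] (min_width=16, slack=0)
Line 8: ['system', 'capture'] (min_width=14, slack=2)
Line 9: ['letter'] (min_width=6, slack=10)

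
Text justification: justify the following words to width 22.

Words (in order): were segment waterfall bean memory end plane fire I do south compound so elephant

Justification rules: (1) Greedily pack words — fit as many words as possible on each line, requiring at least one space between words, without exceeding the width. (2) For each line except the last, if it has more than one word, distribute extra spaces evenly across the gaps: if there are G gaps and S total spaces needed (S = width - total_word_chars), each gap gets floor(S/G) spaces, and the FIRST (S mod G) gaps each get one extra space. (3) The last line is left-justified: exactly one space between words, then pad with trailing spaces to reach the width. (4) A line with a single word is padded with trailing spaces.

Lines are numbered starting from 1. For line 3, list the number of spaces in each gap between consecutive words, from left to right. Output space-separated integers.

Answer: 4 3 3

Derivation:
Line 1: ['were', 'segment', 'waterfall'] (min_width=22, slack=0)
Line 2: ['bean', 'memory', 'end', 'plane'] (min_width=21, slack=1)
Line 3: ['fire', 'I', 'do', 'south'] (min_width=15, slack=7)
Line 4: ['compound', 'so', 'elephant'] (min_width=20, slack=2)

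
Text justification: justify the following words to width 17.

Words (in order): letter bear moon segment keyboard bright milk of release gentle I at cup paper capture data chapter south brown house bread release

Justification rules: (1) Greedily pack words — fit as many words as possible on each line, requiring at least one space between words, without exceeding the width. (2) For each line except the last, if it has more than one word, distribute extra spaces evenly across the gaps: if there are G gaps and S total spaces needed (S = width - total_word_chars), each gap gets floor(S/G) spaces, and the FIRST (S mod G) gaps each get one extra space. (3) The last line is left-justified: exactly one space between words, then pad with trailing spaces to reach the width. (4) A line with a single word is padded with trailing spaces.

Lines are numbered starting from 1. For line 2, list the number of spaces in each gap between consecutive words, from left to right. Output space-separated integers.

Line 1: ['letter', 'bear', 'moon'] (min_width=16, slack=1)
Line 2: ['segment', 'keyboard'] (min_width=16, slack=1)
Line 3: ['bright', 'milk', 'of'] (min_width=14, slack=3)
Line 4: ['release', 'gentle', 'I'] (min_width=16, slack=1)
Line 5: ['at', 'cup', 'paper'] (min_width=12, slack=5)
Line 6: ['capture', 'data'] (min_width=12, slack=5)
Line 7: ['chapter', 'south'] (min_width=13, slack=4)
Line 8: ['brown', 'house', 'bread'] (min_width=17, slack=0)
Line 9: ['release'] (min_width=7, slack=10)

Answer: 2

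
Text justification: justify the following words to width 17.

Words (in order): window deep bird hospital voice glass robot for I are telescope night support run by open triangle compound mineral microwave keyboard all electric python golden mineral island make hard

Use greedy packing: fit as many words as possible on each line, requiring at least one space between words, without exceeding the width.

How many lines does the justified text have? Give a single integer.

Answer: 12

Derivation:
Line 1: ['window', 'deep', 'bird'] (min_width=16, slack=1)
Line 2: ['hospital', 'voice'] (min_width=14, slack=3)
Line 3: ['glass', 'robot', 'for', 'I'] (min_width=17, slack=0)
Line 4: ['are', 'telescope'] (min_width=13, slack=4)
Line 5: ['night', 'support', 'run'] (min_width=17, slack=0)
Line 6: ['by', 'open', 'triangle'] (min_width=16, slack=1)
Line 7: ['compound', 'mineral'] (min_width=16, slack=1)
Line 8: ['microwave'] (min_width=9, slack=8)
Line 9: ['keyboard', 'all'] (min_width=12, slack=5)
Line 10: ['electric', 'python'] (min_width=15, slack=2)
Line 11: ['golden', 'mineral'] (min_width=14, slack=3)
Line 12: ['island', 'make', 'hard'] (min_width=16, slack=1)
Total lines: 12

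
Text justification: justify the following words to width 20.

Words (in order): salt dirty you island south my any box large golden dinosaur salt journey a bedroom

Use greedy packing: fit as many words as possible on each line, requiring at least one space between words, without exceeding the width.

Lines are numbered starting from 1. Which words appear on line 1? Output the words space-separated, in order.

Answer: salt dirty you

Derivation:
Line 1: ['salt', 'dirty', 'you'] (min_width=14, slack=6)
Line 2: ['island', 'south', 'my', 'any'] (min_width=19, slack=1)
Line 3: ['box', 'large', 'golden'] (min_width=16, slack=4)
Line 4: ['dinosaur', 'salt'] (min_width=13, slack=7)
Line 5: ['journey', 'a', 'bedroom'] (min_width=17, slack=3)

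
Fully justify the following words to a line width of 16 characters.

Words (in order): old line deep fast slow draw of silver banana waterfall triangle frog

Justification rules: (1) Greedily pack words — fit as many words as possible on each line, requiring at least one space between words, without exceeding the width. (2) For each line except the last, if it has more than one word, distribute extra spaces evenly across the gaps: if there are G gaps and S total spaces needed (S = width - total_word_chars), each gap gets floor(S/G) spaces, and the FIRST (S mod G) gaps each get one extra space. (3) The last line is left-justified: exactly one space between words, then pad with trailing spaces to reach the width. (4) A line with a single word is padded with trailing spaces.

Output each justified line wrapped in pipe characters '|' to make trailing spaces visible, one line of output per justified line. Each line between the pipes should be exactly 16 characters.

Line 1: ['old', 'line', 'deep'] (min_width=13, slack=3)
Line 2: ['fast', 'slow', 'draw'] (min_width=14, slack=2)
Line 3: ['of', 'silver', 'banana'] (min_width=16, slack=0)
Line 4: ['waterfall'] (min_width=9, slack=7)
Line 5: ['triangle', 'frog'] (min_width=13, slack=3)

Answer: |old   line  deep|
|fast  slow  draw|
|of silver banana|
|waterfall       |
|triangle frog   |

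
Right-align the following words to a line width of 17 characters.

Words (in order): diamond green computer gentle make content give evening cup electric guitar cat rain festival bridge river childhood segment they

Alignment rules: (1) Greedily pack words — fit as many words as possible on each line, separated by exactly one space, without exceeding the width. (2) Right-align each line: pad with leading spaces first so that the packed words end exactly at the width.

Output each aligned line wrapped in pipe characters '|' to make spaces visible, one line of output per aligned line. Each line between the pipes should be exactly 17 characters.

Answer: |    diamond green|
|  computer gentle|
|make content give|
|      evening cup|
|  electric guitar|
|cat rain festival|
|     bridge river|
|childhood segment|
|             they|

Derivation:
Line 1: ['diamond', 'green'] (min_width=13, slack=4)
Line 2: ['computer', 'gentle'] (min_width=15, slack=2)
Line 3: ['make', 'content', 'give'] (min_width=17, slack=0)
Line 4: ['evening', 'cup'] (min_width=11, slack=6)
Line 5: ['electric', 'guitar'] (min_width=15, slack=2)
Line 6: ['cat', 'rain', 'festival'] (min_width=17, slack=0)
Line 7: ['bridge', 'river'] (min_width=12, slack=5)
Line 8: ['childhood', 'segment'] (min_width=17, slack=0)
Line 9: ['they'] (min_width=4, slack=13)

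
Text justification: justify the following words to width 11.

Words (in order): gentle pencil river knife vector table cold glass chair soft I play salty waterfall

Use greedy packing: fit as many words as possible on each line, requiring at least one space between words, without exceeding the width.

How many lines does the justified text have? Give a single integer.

Answer: 9

Derivation:
Line 1: ['gentle'] (min_width=6, slack=5)
Line 2: ['pencil'] (min_width=6, slack=5)
Line 3: ['river', 'knife'] (min_width=11, slack=0)
Line 4: ['vector'] (min_width=6, slack=5)
Line 5: ['table', 'cold'] (min_width=10, slack=1)
Line 6: ['glass', 'chair'] (min_width=11, slack=0)
Line 7: ['soft', 'I', 'play'] (min_width=11, slack=0)
Line 8: ['salty'] (min_width=5, slack=6)
Line 9: ['waterfall'] (min_width=9, slack=2)
Total lines: 9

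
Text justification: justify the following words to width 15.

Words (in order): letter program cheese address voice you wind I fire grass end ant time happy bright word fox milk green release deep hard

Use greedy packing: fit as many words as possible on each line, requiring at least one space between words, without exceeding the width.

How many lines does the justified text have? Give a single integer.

Answer: 9

Derivation:
Line 1: ['letter', 'program'] (min_width=14, slack=1)
Line 2: ['cheese', 'address'] (min_width=14, slack=1)
Line 3: ['voice', 'you', 'wind'] (min_width=14, slack=1)
Line 4: ['I', 'fire', 'grass'] (min_width=12, slack=3)
Line 5: ['end', 'ant', 'time'] (min_width=12, slack=3)
Line 6: ['happy', 'bright'] (min_width=12, slack=3)
Line 7: ['word', 'fox', 'milk'] (min_width=13, slack=2)
Line 8: ['green', 'release'] (min_width=13, slack=2)
Line 9: ['deep', 'hard'] (min_width=9, slack=6)
Total lines: 9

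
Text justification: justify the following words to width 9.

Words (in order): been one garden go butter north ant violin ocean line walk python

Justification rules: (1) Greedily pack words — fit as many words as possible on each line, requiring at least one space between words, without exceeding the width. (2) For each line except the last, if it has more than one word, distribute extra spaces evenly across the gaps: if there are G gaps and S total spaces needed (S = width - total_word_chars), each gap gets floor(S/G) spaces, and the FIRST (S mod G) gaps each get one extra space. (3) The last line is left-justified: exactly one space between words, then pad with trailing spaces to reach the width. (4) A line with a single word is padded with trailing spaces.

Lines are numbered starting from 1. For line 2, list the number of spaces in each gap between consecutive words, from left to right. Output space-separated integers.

Answer: 1

Derivation:
Line 1: ['been', 'one'] (min_width=8, slack=1)
Line 2: ['garden', 'go'] (min_width=9, slack=0)
Line 3: ['butter'] (min_width=6, slack=3)
Line 4: ['north', 'ant'] (min_width=9, slack=0)
Line 5: ['violin'] (min_width=6, slack=3)
Line 6: ['ocean'] (min_width=5, slack=4)
Line 7: ['line', 'walk'] (min_width=9, slack=0)
Line 8: ['python'] (min_width=6, slack=3)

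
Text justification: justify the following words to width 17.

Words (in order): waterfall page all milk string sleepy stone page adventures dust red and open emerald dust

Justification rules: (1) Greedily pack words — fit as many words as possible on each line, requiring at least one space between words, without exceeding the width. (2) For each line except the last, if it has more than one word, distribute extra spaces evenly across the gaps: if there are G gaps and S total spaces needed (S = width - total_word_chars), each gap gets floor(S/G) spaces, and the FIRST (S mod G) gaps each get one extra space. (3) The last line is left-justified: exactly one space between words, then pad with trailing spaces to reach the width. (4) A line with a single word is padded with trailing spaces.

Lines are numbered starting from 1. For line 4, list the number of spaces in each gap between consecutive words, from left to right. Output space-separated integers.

Line 1: ['waterfall', 'page'] (min_width=14, slack=3)
Line 2: ['all', 'milk', 'string'] (min_width=15, slack=2)
Line 3: ['sleepy', 'stone', 'page'] (min_width=17, slack=0)
Line 4: ['adventures', 'dust'] (min_width=15, slack=2)
Line 5: ['red', 'and', 'open'] (min_width=12, slack=5)
Line 6: ['emerald', 'dust'] (min_width=12, slack=5)

Answer: 3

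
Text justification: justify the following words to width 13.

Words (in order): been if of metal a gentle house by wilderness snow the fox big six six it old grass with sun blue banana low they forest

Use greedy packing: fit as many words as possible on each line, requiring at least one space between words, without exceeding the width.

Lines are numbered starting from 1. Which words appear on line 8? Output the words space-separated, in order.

Line 1: ['been', 'if', 'of'] (min_width=10, slack=3)
Line 2: ['metal', 'a'] (min_width=7, slack=6)
Line 3: ['gentle', 'house'] (min_width=12, slack=1)
Line 4: ['by', 'wilderness'] (min_width=13, slack=0)
Line 5: ['snow', 'the', 'fox'] (min_width=12, slack=1)
Line 6: ['big', 'six', 'six'] (min_width=11, slack=2)
Line 7: ['it', 'old', 'grass'] (min_width=12, slack=1)
Line 8: ['with', 'sun', 'blue'] (min_width=13, slack=0)
Line 9: ['banana', 'low'] (min_width=10, slack=3)
Line 10: ['they', 'forest'] (min_width=11, slack=2)

Answer: with sun blue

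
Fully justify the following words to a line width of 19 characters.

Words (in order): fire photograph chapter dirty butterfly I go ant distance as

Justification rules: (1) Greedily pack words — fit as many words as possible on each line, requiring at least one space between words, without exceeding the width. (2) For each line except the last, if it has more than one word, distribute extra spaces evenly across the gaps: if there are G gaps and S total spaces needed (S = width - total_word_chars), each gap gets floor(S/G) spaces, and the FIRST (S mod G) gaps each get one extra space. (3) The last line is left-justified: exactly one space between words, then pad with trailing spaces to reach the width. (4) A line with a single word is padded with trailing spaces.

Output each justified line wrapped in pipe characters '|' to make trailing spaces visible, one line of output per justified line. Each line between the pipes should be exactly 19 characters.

Answer: |fire     photograph|
|chapter       dirty|
|butterfly  I go ant|
|distance as        |

Derivation:
Line 1: ['fire', 'photograph'] (min_width=15, slack=4)
Line 2: ['chapter', 'dirty'] (min_width=13, slack=6)
Line 3: ['butterfly', 'I', 'go', 'ant'] (min_width=18, slack=1)
Line 4: ['distance', 'as'] (min_width=11, slack=8)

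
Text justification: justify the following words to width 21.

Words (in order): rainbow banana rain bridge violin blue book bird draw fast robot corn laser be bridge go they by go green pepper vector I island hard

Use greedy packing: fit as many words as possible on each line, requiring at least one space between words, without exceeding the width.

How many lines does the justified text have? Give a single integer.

Line 1: ['rainbow', 'banana', 'rain'] (min_width=19, slack=2)
Line 2: ['bridge', 'violin', 'blue'] (min_width=18, slack=3)
Line 3: ['book', 'bird', 'draw', 'fast'] (min_width=19, slack=2)
Line 4: ['robot', 'corn', 'laser', 'be'] (min_width=19, slack=2)
Line 5: ['bridge', 'go', 'they', 'by', 'go'] (min_width=20, slack=1)
Line 6: ['green', 'pepper', 'vector', 'I'] (min_width=21, slack=0)
Line 7: ['island', 'hard'] (min_width=11, slack=10)
Total lines: 7

Answer: 7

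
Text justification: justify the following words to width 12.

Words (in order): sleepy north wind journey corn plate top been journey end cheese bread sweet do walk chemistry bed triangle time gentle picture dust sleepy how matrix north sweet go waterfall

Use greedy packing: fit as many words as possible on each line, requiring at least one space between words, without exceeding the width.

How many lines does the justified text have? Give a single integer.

Answer: 16

Derivation:
Line 1: ['sleepy', 'north'] (min_width=12, slack=0)
Line 2: ['wind', 'journey'] (min_width=12, slack=0)
Line 3: ['corn', 'plate'] (min_width=10, slack=2)
Line 4: ['top', 'been'] (min_width=8, slack=4)
Line 5: ['journey', 'end'] (min_width=11, slack=1)
Line 6: ['cheese', 'bread'] (min_width=12, slack=0)
Line 7: ['sweet', 'do'] (min_width=8, slack=4)
Line 8: ['walk'] (min_width=4, slack=8)
Line 9: ['chemistry'] (min_width=9, slack=3)
Line 10: ['bed', 'triangle'] (min_width=12, slack=0)
Line 11: ['time', 'gentle'] (min_width=11, slack=1)
Line 12: ['picture', 'dust'] (min_width=12, slack=0)
Line 13: ['sleepy', 'how'] (min_width=10, slack=2)
Line 14: ['matrix', 'north'] (min_width=12, slack=0)
Line 15: ['sweet', 'go'] (min_width=8, slack=4)
Line 16: ['waterfall'] (min_width=9, slack=3)
Total lines: 16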